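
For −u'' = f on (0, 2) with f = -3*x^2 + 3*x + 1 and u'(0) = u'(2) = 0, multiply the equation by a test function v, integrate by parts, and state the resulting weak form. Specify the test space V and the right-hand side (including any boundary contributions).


V = H^1(0, 2) (no boundary constraint on v; u is determined up to an additive constant); weak form: ∫_0^2 u'v' dx = ∫_0^2 (-3*x^2 + 3*x + 1) v dx for all v ∈ V.

Multiply both sides by a test function v and integrate from 0 to 2:
  ∫_0^2 −u''(x) v(x) dx = ∫_0^2 f(x) v(x) dx.
Integrate the LHS by parts once:
  ∫_0^2 −u'' v dx = −[u'(x) v(x)]_0^2 + ∫_0^2 u'(x) v'(x) dx.
Thus ∫_0^2 u'(x) v'(x) dx = ∫_0^2 f(x) v(x) dx + [u'(x) v(x)]_0^2.
Choose V so that boundary terms are either known or forced to vanish.
u has homogeneous Neumann: u'(0) = u'(2) = 0. So [u' v]_0^2 = 0·v(2) − 0·v(0) = 0 for any v; take V = H^1(0, 2).
Weak formulation: find u (satisfying any essential BC) such that ∫_0^2 u'(x) v'(x) dx = ∫_0^2 f v dx for all v ∈ V (homogeneous Neumann, so boundary terms vanish).
Substituting f(x) = -3*x^2 + 3*x + 1, the right-hand side is ∫_0^2 (-3*x^2 + 3*x + 1) v dx.
Compatibility check (pure Neumann): taking v ≡ 1 ∈ V gives 0 = ∫_0^2 f dx + (0) − (0), i.e. ∫_0^2 f dx must equal u'(0) − u'(2) = 0. Indeed ∫_0^2 (-3*x^2 + 3*x + 1) dx = 0, so the data are compatible. The solution is then unique only up to an additive constant (fix it e.g. by requiring ∫_0^2 u dx = 0).


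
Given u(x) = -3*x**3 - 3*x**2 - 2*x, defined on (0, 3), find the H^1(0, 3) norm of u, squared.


||u||_{H^1}^2 = 461652/35

The H^1 norm (squared) on an interval (0, L) is
  ||u||_{H^1}^2 = ∫_0^L u(x)^2 dx + ∫_0^L u'(x)^2 dx.
Compute u'(x) = -9*x**2 - 6*x - 2.
Then u(x)^2 = 9*x**6 + 18*x**5 + 21*x**4 + 12*x**3 + 4*x**2 and u'(x)^2 = 81*x**4 + 108*x**3 + 72*x**2 + 24*x + 4.
Integrate each monomial from 0 to 3 using ∫_0^3 c·x^n dx = c·3^(n+1)/(n+1):
  ∫_0^3 u(x)^2 dx = ∫_0^3 (9*x^6 + 18*x^5 + 21*x^4 + 12*x^3 + 4*x^2) dx. Term by term:
    ∫_0^3 9*x^6 dx = 19683/7;  ∫_0^3 18*x^5 dx = 2187;  ∫_0^3 21*x^4 dx = 5103/5;
    ∫_0^3 12*x^3 dx = 243;  ∫_0^3 4*x^2 dx = 36.
  Sum: 19683/7 + 2187 + 5103/5 + 243 + 36 = 220446/35.
  ∫_0^3 u'(x)^2 dx = ∫_0^3 (81*x^4 + 108*x^3 + 72*x^2 + 24*x + 4) dx. Term by term:
    ∫_0^3 81*x^4 dx = 19683/5;  ∫_0^3 108*x^3 dx = 2187;  ∫_0^3 72*x^2 dx = 648;
    ∫_0^3 24*x dx = 108;  ∫_0^3 4 dx = 12.
  Sum: 19683/5 + 2187 + 648 + 108 + 12 = 34458/5.
Adding: ||u||_{H^1}^2 = 220446/35 + 34458/5 = 461652/35.


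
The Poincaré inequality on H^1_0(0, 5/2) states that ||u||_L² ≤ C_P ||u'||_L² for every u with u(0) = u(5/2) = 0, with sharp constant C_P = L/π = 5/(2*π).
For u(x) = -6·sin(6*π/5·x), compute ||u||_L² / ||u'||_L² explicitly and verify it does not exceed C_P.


||u||_L² / ||u'||_L² = 5/(6*π) < C_P = 5/(2*π).

u(x) = -6·sin(6*π/5·x), so u'(x) = -36*π*cos(6*π*x/5)/5.
Writing u(x) = A·sin(kπx/L) with A = -6 and k = 3, use ∫_0^L sin²(kπx/L) dx = L/2 and ∫_0^L cos²(kπx/L) dx = L/2.
u² = 36·sin²(6*π/5·x) and (u')² = 1296*π^2/25·cos²(6*π/5·x), and each of sin², cos² integrates to L/2 = 5/4 over (0, 5/2).
∫_0^5/2 u² dx = 45, so ||u||_L² = 3*sqrt(5).
∫_0^5/2 (u')² dx = 324*π^2/5, so ||u'||_L² = 18*sqrt(5)*π/5.
Ratio ||u||_L² / ||u'||_L² = 5/(6*π).
Sharp Poincaré constant on H^1_0(0, 5/2) is C_P = L/π = 5/(2*π), achieved by sin(2*π/5·x).
This is the k = 3 harmonic; the ratio L/(kπ) is strictly less than C_P = L/π, consistent with the sharp inequality ||u||_L² ≤ C_P ||u'||_L².


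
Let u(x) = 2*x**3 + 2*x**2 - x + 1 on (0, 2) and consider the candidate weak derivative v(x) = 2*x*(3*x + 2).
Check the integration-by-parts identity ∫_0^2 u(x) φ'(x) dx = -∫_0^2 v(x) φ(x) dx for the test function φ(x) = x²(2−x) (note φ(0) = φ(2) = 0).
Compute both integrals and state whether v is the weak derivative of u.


LHS = -268/15, RHS = -96/5. No, v is not the weak derivative of u.

u(x) = 2*x**3 + 2*x**2 - x + 1, classical derivative u'(x) = 6*x**2 + 4*x - 1.
φ(x) = x²(2−x), so φ'(x) = x*(4 - 3*x).
Note φ(0) = φ(2) = 0, so the boundary term u·φ vanishes.
LHS = ∫_0^2 u(x) φ'(x) dx = ∫_0^2 (-6*x^5 + 2*x^4 + 11*x^3 - 7*x^2 + 4*x) dx. Term by term:
  ∫_0^2 -6*x^5 dx = -64;  ∫_0^2 2*x^4 dx = 64/5;  ∫_0^2 11*x^3 dx = 44;
  ∫_0^2 -7*x^2 dx = -56/3;  ∫_0^2 4*x dx = 8.
Sum: -64 + 64/5 + 44 − 56/3 + 8 = -268/15.
So LHS = -268/15.
∫_0^2 v(x) φ(x) dx = ∫_0^2 (-6*x^5 + 8*x^4 + 8*x^3) dx. Term by term:
  ∫_0^2 -6*x^5 dx = -64;  ∫_0^2 8*x^4 dx = 256/5;  ∫_0^2 8*x^3 dx = 32.
Sum: -64 + 256/5 + 32 = 96/5.
So RHS = -∫_0^2 v(x) φ(x) dx = -96/5.
LHS − RHS = 4/3 ≠ 0, so the identity fails.
(For a valid weak derivative the identity must hold for EVERY test function, in particular this one. The failure shows v is NOT the weak derivative of u.)
Correct weak derivative would be u'(x) = 6*x**2 + 4*x - 1.


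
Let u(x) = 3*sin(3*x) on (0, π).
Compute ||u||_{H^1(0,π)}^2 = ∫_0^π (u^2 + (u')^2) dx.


||u||_{H^1(0,π)}^2 = 45*π

u'(x) = 9*cos(3*x).
Expand u² and (u')² and integrate term by term on (0, π), using: for integers n ≥ 1, ∫_0^π sin²(nx) dx = ∫_0^π cos²(nx) dx = π/2; for n ≠ n', ∫_0^π sin(nx)sin(n'x) dx = ∫_0^π cos(nx)cos(n'x) dx = 0; and by product-to-sum, ∫_0^π sin(nx)cos(n'x) dx = ½∫_0^π [sin((n+n')x) + sin((n−n')x)] dx, which is 0 when n+n' is even and 2n/(n²−n'²) when n+n' is odd (it need not vanish on (0, π)).
  u² squared terms: (3)²·∫sin(3x)² dx = 9·π/2 = 9*π/2.
  So ∫_0^π u² dx = 9*π/2.
  (u')² squared terms: (9)²·∫cos(3x)² dx = 81·π/2 = 81*π/2.
  So ∫_0^π (u')² dx = 81*π/2.
||u||_{H^1}^2 = (9*π/2) + (81*π/2) = 45*π.


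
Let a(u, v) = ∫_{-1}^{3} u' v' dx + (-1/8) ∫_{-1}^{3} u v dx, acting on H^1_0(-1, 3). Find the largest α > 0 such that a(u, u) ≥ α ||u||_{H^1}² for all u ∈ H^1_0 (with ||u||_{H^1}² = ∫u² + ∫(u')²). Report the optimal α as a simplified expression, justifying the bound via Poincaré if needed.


α = (-2 + π^2)/(π^2 + 16)

Coercivity of a(·,·) on H^1_0(-1, 3) means a(u, u) ≥ α ||u||_{H^1}² for every u ∈ H^1_0.
The interval has length L = 4, and Poincaré/coercivity depend only on L. Here a(u, u) = ∫(u')² + (-1/8)·∫u².
Here c = -1/8 < 0 with |c| < (π/L)² = π^2/16, so coercivity still holds. The condition a(u,u) ≥ α||u||_{H^1}² reads (1−α)∫(u')² ≥ (α−c)∫u². Any admissible α is ≤ 1 (rapidly oscillating u have ∫u²/∫(u')² → 0), and α = 1 would force 0 ≥ (1−c)∫u², impossible since c < 1; so 1−α > 0. By the sharp Poincaré inequality on H^1_0 of an interval of length L, ∫(u')² ≥ (π/L)²∫u² with equality for the first sine mode sin(π(x−x₀)/L) (x₀ the left endpoint), so the inequality holds for all u iff (1−α)(π/L)² ≥ α − c, i.e. α ≤ ((π/L)² + c)/((π/L)² + 1) = (1 + c(L/π)²)/(1 + (L/π)²). (Direct route, valid since c ≤ 0: Poincaré gives c∫u² ≥ c(L/π)²∫(u')², so a(u,u) ≥ (1 + c(L/π)²)∫(u')², while ||u||_{H^1}² ≤ (1 + (L/π)²)∫(u')²; dividing yields the same α.) With (π/L)² = π^2/16 and c = -1/8, the largest admissible constant is α = ((π/L)² + c)/((π/L)² + 1).
Simplifying, α = (-2 + π^2)/(π^2 + 16).


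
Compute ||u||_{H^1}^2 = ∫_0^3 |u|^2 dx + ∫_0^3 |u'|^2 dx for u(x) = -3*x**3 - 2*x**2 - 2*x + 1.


||u||_{H^1}^2 = 771369/70

The H^1 norm (squared) on an interval (0, L) is
  ||u||_{H^1}^2 = ∫_0^L u(x)^2 dx + ∫_0^L u'(x)^2 dx.
Compute u'(x) = -9*x**2 - 4*x - 2.
Then u(x)^2 = 9*x**6 + 12*x**5 + 16*x**4 + 2*x**3 - 4*x + 1 and u'(x)^2 = 81*x**4 + 72*x**3 + 52*x**2 + 16*x + 4.
Integrate each monomial from 0 to 3 using ∫_0^3 c·x^n dx = c·3^(n+1)/(n+1):
  ∫_0^3 u(x)^2 dx = ∫_0^3 (9*x^6 + 12*x^5 + 16*x^4 + 2*x^3 - 4*x + 1) dx. Term by term:
    ∫_0^3 9*x^6 dx = 19683/7;  ∫_0^3 12*x^5 dx = 1458;  ∫_0^3 16*x^4 dx = 3888/5;
    ∫_0^3 2*x^3 dx = 81/2;  ∫_0^3 -4*x dx = -18;  ∫_0^3 1 dx = 3.
  Sum: 19683/7 + 1458 + 3888/5 + 81/2 − 18 + 3 = 355107/70.
  ∫_0^3 u'(x)^2 dx = ∫_0^3 (81*x^4 + 72*x^3 + 52*x^2 + 16*x + 4) dx. Term by term:
    ∫_0^3 81*x^4 dx = 19683/5;  ∫_0^3 72*x^3 dx = 1458;  ∫_0^3 52*x^2 dx = 468;
    ∫_0^3 16*x dx = 72;  ∫_0^3 4 dx = 12.
  Sum: 19683/5 + 1458 + 468 + 72 + 12 = 29733/5.
Adding: ||u||_{H^1}^2 = 355107/70 + 29733/5 = 771369/70.


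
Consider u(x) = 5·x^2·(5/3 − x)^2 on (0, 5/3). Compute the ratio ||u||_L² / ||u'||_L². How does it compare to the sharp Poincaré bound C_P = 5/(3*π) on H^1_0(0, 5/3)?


||u||_L² / ||u'||_L² = 5*sqrt(3)/18 < C_P = 5/(3*π).

u(x) = 5·x^2·(5/3 − x)^2, so u'(x) = 10*x*(3*x - 5)*(6*x - 5)/9.
u(x) = 5·x^2·(5/3 − x)^2 vanishes at x = 0 and x = 5/3, so u ∈ H^1_0(0, 5/3). Differentiate via the product rule and integrate the resulting polynomials term by term.
  ∫_0^5/3 u² dx = ∫_0^5/3 (25*x^8 - 500*x^7/3 + 1250*x^6/3 - 12500*x^5/27 + 15625*x^4/81) dx. Term by term:
    ∫_0^5/3 25*x^8 dx = 48828125/177147;  ∫_0^5/3 -500*x^7/3 dx = -48828125/39366;  ∫_0^5/3 1250*x^6/3 dx = 97656250/45927;
    ∫_0^5/3 -12500*x^5/27 dx = -97656250/59049;  ∫_0^5/3 15625*x^4/81 dx = 9765625/19683.
  Sum: 48828125/177147 − 48828125/39366 + 97656250/45927 − 97656250/59049 + 9765625/19683 = 9765625/2480058.
  ∫_0^5/3 (u')² dx = ∫_0^5/3 (400*x^6 - 2000*x^5 + 32500*x^4/9 - 25000*x^3/9 + 62500*x^2/81) dx. Term by term:
    ∫_0^5/3 400*x^6 dx = 31250000/15309;  ∫_0^5/3 -2000*x^5 dx = -15625000/2187;  ∫_0^5/3 32500*x^4/9 dx = 20312500/2187;
    ∫_0^5/3 -25000*x^3/9 dx = -3906250/729;  ∫_0^5/3 62500*x^2/81 dx = 7812500/6561.
  Sum: 31250000/15309 − 15625000/2187 + 20312500/2187 − 3906250/729 + 7812500/6561 = 781250/45927.
∫_0^5/3 u² dx = 9765625/2480058, so ||u||_L² = 3125*sqrt(42)/10206.
∫_0^5/3 (u')² dx = 781250/45927, so ||u'||_L² = 625*sqrt(14)/567.
Ratio ||u||_L² / ||u'||_L² = 5*sqrt(3)/18.
Sharp Poincaré constant on H^1_0(0, 5/3) is C_P = L/π = 5/(3*π), achieved by sin(3*π/5·x).
A polynomial bump cannot attain the sharp Poincaré constant (only the first sine eigenfunction does), so the ratio is strictly less than C_P, consistent with ||u||_L² ≤ C_P ||u'||_L².


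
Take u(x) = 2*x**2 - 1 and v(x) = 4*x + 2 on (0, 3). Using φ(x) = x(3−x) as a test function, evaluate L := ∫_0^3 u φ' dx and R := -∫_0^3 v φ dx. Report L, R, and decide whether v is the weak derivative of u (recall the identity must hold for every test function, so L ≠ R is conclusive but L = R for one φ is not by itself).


LHS = -27, RHS = -36. No, v is not the weak derivative of u.

u(x) = 2*x**2 - 1, classical derivative u'(x) = 4*x.
φ(x) = x(3−x), so φ'(x) = 3 - 2*x.
Note φ(0) = φ(3) = 0, so the boundary term u·φ vanishes.
LHS = ∫_0^3 u(x) φ'(x) dx = ∫_0^3 (-4*x^3 + 6*x^2 + 2*x - 3) dx. Term by term:
  ∫_0^3 -4*x^3 dx = -81;  ∫_0^3 6*x^2 dx = 54;  ∫_0^3 2*x dx = 9;
  ∫_0^3 -3 dx = -9.
Sum: -81 + 54 + 9 − 9 = -27.
So LHS = -27.
∫_0^3 v(x) φ(x) dx = ∫_0^3 (-4*x^3 + 10*x^2 + 6*x) dx. Term by term:
  ∫_0^3 -4*x^3 dx = -81;  ∫_0^3 10*x^2 dx = 90;  ∫_0^3 6*x dx = 27.
Sum: -81 + 90 + 27 = 36.
So RHS = -∫_0^3 v(x) φ(x) dx = -36.
LHS − RHS = 9 ≠ 0, so the identity fails.
(For a valid weak derivative the identity must hold for EVERY test function, in particular this one. The failure shows v is NOT the weak derivative of u.)
Correct weak derivative would be u'(x) = 4*x.


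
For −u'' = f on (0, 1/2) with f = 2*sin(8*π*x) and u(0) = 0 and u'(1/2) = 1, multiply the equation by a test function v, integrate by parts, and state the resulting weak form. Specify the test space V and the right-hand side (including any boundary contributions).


V = {v ∈ H^1(0, 1/2) : v(0) = 0} (test functions vanish at x = 0 where u is specified); weak form: ∫_0^1/2 u'v' dx = ∫_0^1/2 (2*sin(8*π*x)) v dx + v(1/2) for all v ∈ V.

Multiply both sides by a test function v and integrate from 0 to 1/2:
  ∫_0^1/2 −u''(x) v(x) dx = ∫_0^1/2 f(x) v(x) dx.
Integrate the LHS by parts once:
  ∫_0^1/2 −u'' v dx = −[u'(x) v(x)]_0^1/2 + ∫_0^1/2 u'(x) v'(x) dx.
Thus ∫_0^1/2 u'(x) v'(x) dx = ∫_0^1/2 f(x) v(x) dx + [u'(x) v(x)]_0^1/2.
Choose V so that boundary terms are either known or forced to vanish.
Mixed BC: u(0) = 0 (Dirichlet) and u'(1/2) = 1 (Neumann). Define V = {v ∈ H^1(0, 1/2) : v(0) = 0}. Then [u' v]_0^1/2 = u'(1/2)·v(1/2) − u'(0)·0 = v(1/2).
Weak formulation: find u (satisfying any essential BC) such that ∫_0^1/2 u'(x) v'(x) dx = ∫_0^1/2 f v dx + v(1/2) for all v ∈ V (Dirichlet at 0 absorbed into V; Neumann datum at x = 1/2 contributes the boundary term).
Substituting f(x) = 2*sin(8*π*x), the right-hand side is ∫_0^1/2 (2*sin(8*π*x)) v dx + v(1/2).


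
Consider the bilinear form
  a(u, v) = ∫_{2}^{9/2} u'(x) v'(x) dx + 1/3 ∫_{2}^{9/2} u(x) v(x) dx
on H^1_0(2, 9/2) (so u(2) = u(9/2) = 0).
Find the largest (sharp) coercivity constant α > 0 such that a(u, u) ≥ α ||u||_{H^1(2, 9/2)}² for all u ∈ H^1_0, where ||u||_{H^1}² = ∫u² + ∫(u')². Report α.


α = (25 + 12*π^2)/(3*(25 + 4*π^2))

Coercivity of a(·,·) on H^1_0(2, 9/2) means a(u, u) ≥ α ||u||_{H^1}² for every u ∈ H^1_0.
The interval has length L = 5/2, and Poincaré/coercivity depend only on L. Here a(u, u) = ∫(u')² + (1/3)·∫u².
Here 0 < c = 1/3 < 1. The condition a(u,u) ≥ α||u||_{H^1}² reads (1−α)∫(u')² ≥ (α−c)∫u². Any admissible α is ≤ 1 (rapidly oscillating u have ∫u²/∫(u')² → 0), and α = 1 would force 0 ≥ (1−c)∫u², impossible since c < 1; so 1−α > 0. By the sharp Poincaré inequality on H^1_0 of an interval of length L, ∫(u')² ≥ (π/L)²∫u² with equality for the first sine mode sin(π(x−x₀)/L) (x₀ the left endpoint), so the inequality holds for all u iff (1−α)(π/L)² ≥ α − c, i.e. α ≤ ((π/L)² + c)/((π/L)² + 1) = (1 + c(L/π)²)/(1 + (L/π)²). With (π/L)² = 4*π^2/25 and c = 1/3, the largest admissible constant is α = ((π/L)² + c)/((π/L)² + 1).
Simplifying, α = (25 + 12*π^2)/(3*(25 + 4*π^2)).


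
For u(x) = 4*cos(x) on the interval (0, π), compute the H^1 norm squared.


||u||_{H^1(0,π)}^2 = 16*π

u'(x) = -4*sin(x).
Expand u² and (u')² and integrate term by term on (0, π), using: for integers n ≥ 1, ∫_0^π sin²(nx) dx = ∫_0^π cos²(nx) dx = π/2; for n ≠ n', ∫_0^π sin(nx)sin(n'x) dx = ∫_0^π cos(nx)cos(n'x) dx = 0; and by product-to-sum, ∫_0^π sin(nx)cos(n'x) dx = ½∫_0^π [sin((n+n')x) + sin((n−n')x)] dx, which is 0 when n+n' is even and 2n/(n²−n'²) when n+n' is odd (it need not vanish on (0, π)).
  u² squared terms: (4)²·∫cos(x)² dx = 16·π/2 = 8*π.
  So ∫_0^π u² dx = 8*π.
  (u')² squared terms: (-4)²·∫sin(x)² dx = 16·π/2 = 8*π.
  So ∫_0^π (u')² dx = 8*π.
||u||_{H^1}^2 = (8*π) + (8*π) = 16*π.


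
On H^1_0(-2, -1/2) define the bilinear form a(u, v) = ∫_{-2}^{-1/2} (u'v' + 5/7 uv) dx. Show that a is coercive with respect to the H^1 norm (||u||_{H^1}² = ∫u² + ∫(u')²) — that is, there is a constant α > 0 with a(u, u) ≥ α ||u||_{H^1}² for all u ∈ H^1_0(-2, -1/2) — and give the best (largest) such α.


α = (45 + 28*π^2)/(7*(9 + 4*π^2))

Coercivity of a(·,·) on H^1_0(-2, -1/2) means a(u, u) ≥ α ||u||_{H^1}² for every u ∈ H^1_0.
The interval has length L = 3/2, and Poincaré/coercivity depend only on L. Here a(u, u) = ∫(u')² + (5/7)·∫u².
Here 0 < c = 5/7 < 1. The condition a(u,u) ≥ α||u||_{H^1}² reads (1−α)∫(u')² ≥ (α−c)∫u². Any admissible α is ≤ 1 (rapidly oscillating u have ∫u²/∫(u')² → 0), and α = 1 would force 0 ≥ (1−c)∫u², impossible since c < 1; so 1−α > 0. By the sharp Poincaré inequality on H^1_0 of an interval of length L, ∫(u')² ≥ (π/L)²∫u² with equality for the first sine mode sin(π(x−x₀)/L) (x₀ the left endpoint), so the inequality holds for all u iff (1−α)(π/L)² ≥ α − c, i.e. α ≤ ((π/L)² + c)/((π/L)² + 1) = (1 + c(L/π)²)/(1 + (L/π)²). With (π/L)² = 4*π^2/9 and c = 5/7, the largest admissible constant is α = ((π/L)² + c)/((π/L)² + 1).
Simplifying, α = (45 + 28*π^2)/(7*(9 + 4*π^2)).


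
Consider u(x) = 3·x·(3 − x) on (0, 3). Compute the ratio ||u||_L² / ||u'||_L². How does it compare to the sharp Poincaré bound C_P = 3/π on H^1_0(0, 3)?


||u||_L² / ||u'||_L² = 3*sqrt(10)/10 < C_P = 3/π.

u(x) = 3·x·(3 − x), so u'(x) = 9 - 6*x.
u(x) = 3·x·(3 − x) vanishes at x = 0 and x = 3, so u ∈ H^1_0(0, 3). Differentiate via the product rule and integrate the resulting polynomials term by term.
  ∫_0^3 u² dx = ∫_0^3 (9*x^4 - 54*x^3 + 81*x^2) dx. Term by term:
    ∫_0^3 9*x^4 dx = 2187/5;  ∫_0^3 -54*x^3 dx = -2187/2;  ∫_0^3 81*x^2 dx = 729.
  Sum: 2187/5 − 2187/2 + 729 = 729/10.
  ∫_0^3 (u')² dx = ∫_0^3 (36*x^2 - 108*x + 81) dx. Term by term:
    ∫_0^3 36*x^2 dx = 324;  ∫_0^3 -108*x dx = -486;  ∫_0^3 81 dx = 243.
  Sum: 324 − 486 + 243 = 81.
∫_0^3 u² dx = 729/10, so ||u||_L² = 27*sqrt(10)/10.
∫_0^3 (u')² dx = 81, so ||u'||_L² = 9.
Ratio ||u||_L² / ||u'||_L² = 3*sqrt(10)/10.
Sharp Poincaré constant on H^1_0(0, 3) is C_P = L/π = 3/π, achieved by sin(π/3·x).
A polynomial bump cannot attain the sharp Poincaré constant (only the first sine eigenfunction does), so the ratio is strictly less than C_P, consistent with ||u||_L² ≤ C_P ||u'||_L².


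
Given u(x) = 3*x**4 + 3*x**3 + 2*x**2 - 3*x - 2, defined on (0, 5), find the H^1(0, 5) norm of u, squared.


||u||_{H^1}^2 = 445991485/84

The H^1 norm (squared) on an interval (0, L) is
  ||u||_{H^1}^2 = ∫_0^L u(x)^2 dx + ∫_0^L u'(x)^2 dx.
Compute u'(x) = 12*x**3 + 9*x**2 + 4*x - 3.
Then u(x)^2 = 9*x**8 + 18*x**7 + 21*x**6 - 6*x**5 - 26*x**4 - 24*x**3 + x**2 + 12*x + 4 and u'(x)^2 = 144*x**6 + 216*x**5 + 177*x**4 - 38*x**2 - 24*x + 9.
Integrate each monomial from 0 to 5 using ∫_0^5 c·x^n dx = c·5^(n+1)/(n+1):
  ∫_0^5 u(x)^2 dx = ∫_0^5 (9*x^8 + 18*x^7 + 21*x^6 - 6*x^5 - 26*x^4 - 24*x^3 + x^2 + 12*x + 4) dx. Term by term:
    ∫_0^5 9*x^8 dx = 1953125;  ∫_0^5 18*x^7 dx = 3515625/4;  ∫_0^5 21*x^6 dx = 234375;
    ∫_0^5 -6*x^5 dx = -15625;  ∫_0^5 -26*x^4 dx = -16250;  ∫_0^5 -24*x^3 dx = -3750;
    ∫_0^5 x^2 dx = 125/3;  ∫_0^5 12*x dx = 150;  ∫_0^5 4 dx = 20.
  Sum: 1953125 + 3515625/4 + 234375 − 15625 − 16250 − 3750 + 125/3 + 150 + 20 = 36371915/12.
  ∫_0^5 u'(x)^2 dx = ∫_0^5 (144*x^6 + 216*x^5 + 177*x^4 - 38*x^2 - 24*x + 9) dx. Term by term:
    ∫_0^5 144*x^6 dx = 11250000/7;  ∫_0^5 216*x^5 dx = 562500;  ∫_0^5 177*x^4 dx = 110625;
    ∫_0^5 -38*x^2 dx = -4750/3;  ∫_0^5 -24*x dx = -300;  ∫_0^5 9 dx = 45.
  Sum: 11250000/7 + 562500 + 110625 − 4750/3 − 300 + 45 = 47847020/21.
Adding: ||u||_{H^1}^2 = 36371915/12 + 47847020/21 = 445991485/84.


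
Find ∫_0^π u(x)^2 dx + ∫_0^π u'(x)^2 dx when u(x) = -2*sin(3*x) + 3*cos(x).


||u||_{H^1(0,π)}^2 = 29*π

u'(x) = -3*sin(x) - 6*cos(3*x).
Expand u² and (u')² and integrate term by term on (0, π), using: for integers n ≥ 1, ∫_0^π sin²(nx) dx = ∫_0^π cos²(nx) dx = π/2; for n ≠ n', ∫_0^π sin(nx)sin(n'x) dx = ∫_0^π cos(nx)cos(n'x) dx = 0; and by product-to-sum, ∫_0^π sin(nx)cos(n'x) dx = ½∫_0^π [sin((n+n')x) + sin((n−n')x)] dx, which is 0 when n+n' is even and 2n/(n²−n'²) when n+n' is odd (it need not vanish on (0, π)).
  u² squared terms: (-2)²·∫sin(3x)² dx = 4·π/2 = 2*π;  (3)²·∫cos(x)² dx = 9·π/2 = 9*π/2.
  u² cross terms: 2·(-2)·(3)·∫sin(3x)·cos(x) dx = -12·(0) = 0.
  So ∫_0^π u² dx = 2*π + 9*π/2 + 0 = 13*π/2.
  (u')² squared terms: (-6)²·∫cos(3x)² dx = 36·π/2 = 18*π;  (-3)²·∫sin(x)² dx = 9·π/2 = 9*π/2.
  (u')² cross terms: 2·(-6)·(-3)·∫cos(3x)·sin(x) dx = 36·(0) = 0.
  So ∫_0^π (u')² dx = 18*π + 9*π/2 + 0 = 45*π/2.
||u||_{H^1}^2 = (13*π/2) + (45*π/2) = 29*π.


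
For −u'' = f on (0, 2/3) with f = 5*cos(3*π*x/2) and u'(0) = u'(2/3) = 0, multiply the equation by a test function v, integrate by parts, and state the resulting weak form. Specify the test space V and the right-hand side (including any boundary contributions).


V = H^1(0, 2/3) (no boundary constraint on v; u is determined up to an additive constant); weak form: ∫_0^2/3 u'v' dx = ∫_0^2/3 (5*cos(3*π*x/2)) v dx for all v ∈ V.

Multiply both sides by a test function v and integrate from 0 to 2/3:
  ∫_0^2/3 −u''(x) v(x) dx = ∫_0^2/3 f(x) v(x) dx.
Integrate the LHS by parts once:
  ∫_0^2/3 −u'' v dx = −[u'(x) v(x)]_0^2/3 + ∫_0^2/3 u'(x) v'(x) dx.
Thus ∫_0^2/3 u'(x) v'(x) dx = ∫_0^2/3 f(x) v(x) dx + [u'(x) v(x)]_0^2/3.
Choose V so that boundary terms are either known or forced to vanish.
u has homogeneous Neumann: u'(0) = u'(2/3) = 0. So [u' v]_0^2/3 = 0·v(2/3) − 0·v(0) = 0 for any v; take V = H^1(0, 2/3).
Weak formulation: find u (satisfying any essential BC) such that ∫_0^2/3 u'(x) v'(x) dx = ∫_0^2/3 f v dx for all v ∈ V (homogeneous Neumann, so boundary terms vanish).
Substituting f(x) = 5*cos(3*π*x/2), the right-hand side is ∫_0^2/3 (5*cos(3*π*x/2)) v dx.
Compatibility check (pure Neumann): taking v ≡ 1 ∈ V gives 0 = ∫_0^2/3 f dx + (0) − (0), i.e. ∫_0^2/3 f dx must equal u'(0) − u'(2/3) = 0. Indeed ∫_0^2/3 (5*cos(3*π*x/2)) dx = 0, so the data are compatible. The solution is then unique only up to an additive constant (fix it e.g. by requiring ∫_0^2/3 u dx = 0).


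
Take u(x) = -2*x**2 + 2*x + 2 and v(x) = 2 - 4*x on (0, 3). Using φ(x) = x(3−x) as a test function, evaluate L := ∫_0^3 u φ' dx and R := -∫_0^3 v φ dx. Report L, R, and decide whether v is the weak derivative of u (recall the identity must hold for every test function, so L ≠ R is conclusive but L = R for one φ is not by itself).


LHS = 18, RHS = 18. Yes, v = u' weakly.

u(x) = -2*x**2 + 2*x + 2, classical derivative u'(x) = 2 - 4*x.
φ(x) = x(3−x), so φ'(x) = 3 - 2*x.
Note φ(0) = φ(3) = 0, so the boundary term u·φ vanishes.
LHS = ∫_0^3 u(x) φ'(x) dx = ∫_0^3 (4*x^3 - 10*x^2 + 2*x + 6) dx. Term by term:
  ∫_0^3 4*x^3 dx = 81;  ∫_0^3 -10*x^2 dx = -90;  ∫_0^3 2*x dx = 9;
  ∫_0^3 6 dx = 18.
Sum: 81 − 90 + 9 + 18 = 18.
So LHS = 18.
∫_0^3 v(x) φ(x) dx = ∫_0^3 (4*x^3 - 14*x^2 + 6*x) dx. Term by term:
  ∫_0^3 4*x^3 dx = 81;  ∫_0^3 -14*x^2 dx = -126;  ∫_0^3 6*x dx = 27.
Sum: 81 − 126 + 27 = -18.
So RHS = -∫_0^3 v(x) φ(x) dx = 18.
LHS = RHS, so the identity holds for this test φ.
Moreover u is smooth here and v(x) = u'(x) = 2 - 4*x pointwise, so the identity holds for every test function. Hence v is the weak derivative of u.


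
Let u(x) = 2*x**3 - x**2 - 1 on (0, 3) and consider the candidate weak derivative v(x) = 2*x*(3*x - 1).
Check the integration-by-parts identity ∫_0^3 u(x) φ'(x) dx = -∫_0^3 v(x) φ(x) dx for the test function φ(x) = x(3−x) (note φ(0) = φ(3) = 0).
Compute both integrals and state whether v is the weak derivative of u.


LHS = -297/5, RHS = -297/5. Yes, v = u' weakly.

u(x) = 2*x**3 - x**2 - 1, classical derivative u'(x) = 6*x**2 - 2*x.
φ(x) = x(3−x), so φ'(x) = 3 - 2*x.
Note φ(0) = φ(3) = 0, so the boundary term u·φ vanishes.
LHS = ∫_0^3 u(x) φ'(x) dx = ∫_0^3 (-4*x^4 + 8*x^3 - 3*x^2 + 2*x - 3) dx. Term by term:
  ∫_0^3 -4*x^4 dx = -972/5;  ∫_0^3 8*x^3 dx = 162;  ∫_0^3 -3*x^2 dx = -27;
  ∫_0^3 2*x dx = 9;  ∫_0^3 -3 dx = -9.
Sum: -972/5 + 162 − 27 + 9 − 9 = -297/5.
So LHS = -297/5.
∫_0^3 v(x) φ(x) dx = ∫_0^3 (-6*x^4 + 20*x^3 - 6*x^2) dx. Term by term:
  ∫_0^3 -6*x^4 dx = -1458/5;  ∫_0^3 20*x^3 dx = 405;  ∫_0^3 -6*x^2 dx = -54.
Sum: -1458/5 + 405 − 54 = 297/5.
So RHS = -∫_0^3 v(x) φ(x) dx = -297/5.
LHS = RHS, so the identity holds for this test φ.
Moreover u is smooth here and v(x) = u'(x) = 6*x**2 - 2*x pointwise, so the identity holds for every test function. Hence v is the weak derivative of u.


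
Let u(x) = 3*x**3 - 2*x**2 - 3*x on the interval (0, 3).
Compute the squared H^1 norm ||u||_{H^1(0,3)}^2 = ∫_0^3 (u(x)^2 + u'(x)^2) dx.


||u||_{H^1}^2 = 114417/35

The H^1 norm (squared) on an interval (0, L) is
  ||u||_{H^1}^2 = ∫_0^L u(x)^2 dx + ∫_0^L u'(x)^2 dx.
Compute u'(x) = 9*x**2 - 4*x - 3.
Then u(x)^2 = 9*x**6 - 12*x**5 - 14*x**4 + 12*x**3 + 9*x**2 and u'(x)^2 = 81*x**4 - 72*x**3 - 38*x**2 + 24*x + 9.
Integrate each monomial from 0 to 3 using ∫_0^3 c·x^n dx = c·3^(n+1)/(n+1):
  ∫_0^3 u(x)^2 dx = ∫_0^3 (9*x^6 - 12*x^5 - 14*x^4 + 12*x^3 + 9*x^2) dx. Term by term:
    ∫_0^3 9*x^6 dx = 19683/7;  ∫_0^3 -12*x^5 dx = -1458;  ∫_0^3 -14*x^4 dx = -3402/5;
    ∫_0^3 12*x^3 dx = 243;  ∫_0^3 9*x^2 dx = 81.
  Sum: 19683/7 − 1458 − 3402/5 + 243 + 81 = 34911/35.
  ∫_0^3 u'(x)^2 dx = ∫_0^3 (81*x^4 - 72*x^3 - 38*x^2 + 24*x + 9) dx. Term by term:
    ∫_0^3 81*x^4 dx = 19683/5;  ∫_0^3 -72*x^3 dx = -1458;  ∫_0^3 -38*x^2 dx = -342;
    ∫_0^3 24*x dx = 108;  ∫_0^3 9 dx = 27.
  Sum: 19683/5 − 1458 − 342 + 108 + 27 = 11358/5.
Adding: ||u||_{H^1}^2 = 34911/35 + 11358/5 = 114417/35.


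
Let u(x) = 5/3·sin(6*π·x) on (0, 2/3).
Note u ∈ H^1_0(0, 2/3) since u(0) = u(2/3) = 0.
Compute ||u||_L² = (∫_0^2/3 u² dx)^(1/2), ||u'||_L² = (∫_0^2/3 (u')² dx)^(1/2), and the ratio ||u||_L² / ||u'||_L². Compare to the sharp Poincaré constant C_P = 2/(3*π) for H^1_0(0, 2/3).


||u||_L² / ||u'||_L² = 1/(6*π) < C_P = 2/(3*π).

u(x) = 5/3·sin(6*π·x), so u'(x) = 10*π*cos(6*π*x).
Writing u(x) = A·sin(kπx/L) with A = 5/3 and k = 4, use ∫_0^L sin²(kπx/L) dx = L/2 and ∫_0^L cos²(kπx/L) dx = L/2.
u² = 25/9·sin²(6*π·x) and (u')² = 100*π^2·cos²(6*π·x), and each of sin², cos² integrates to L/2 = 1/3 over (0, 2/3).
∫_0^2/3 u² dx = 25/27, so ||u||_L² = 5*sqrt(3)/9.
∫_0^2/3 (u')² dx = 100*π^2/3, so ||u'||_L² = 10*sqrt(3)*π/3.
Ratio ||u||_L² / ||u'||_L² = 1/(6*π).
Sharp Poincaré constant on H^1_0(0, 2/3) is C_P = L/π = 2/(3*π), achieved by sin(3*π/2·x).
This is the k = 4 harmonic; the ratio L/(kπ) is strictly less than C_P = L/π, consistent with the sharp inequality ||u||_L² ≤ C_P ||u'||_L².


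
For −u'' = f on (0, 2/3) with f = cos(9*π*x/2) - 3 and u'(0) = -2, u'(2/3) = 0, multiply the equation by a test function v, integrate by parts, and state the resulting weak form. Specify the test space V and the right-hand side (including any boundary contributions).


V = H^1(0, 2/3) (v unrestricted at boundary; u is determined up to an additive constant); weak form: ∫_0^2/3 u'v' dx = ∫_0^2/3 (cos(9*π*x/2) - 3) v dx + 2·v(0) for all v ∈ V.

Multiply both sides by a test function v and integrate from 0 to 2/3:
  ∫_0^2/3 −u''(x) v(x) dx = ∫_0^2/3 f(x) v(x) dx.
Integrate the LHS by parts once:
  ∫_0^2/3 −u'' v dx = −[u'(x) v(x)]_0^2/3 + ∫_0^2/3 u'(x) v'(x) dx.
Thus ∫_0^2/3 u'(x) v'(x) dx = ∫_0^2/3 f(x) v(x) dx + [u'(x) v(x)]_0^2/3.
Choose V so that boundary terms are either known or forced to vanish.
u has inhomogeneous Neumann u'(0) = -2, u'(2/3) = 0. [u' v]_0^2/3 = (0)·v(2/3) − (-2)·v(0) = 2·v(0). Take V = H^1(0, 2/3); boundary term becomes part of RHS.
Weak formulation: find u (satisfying any essential BC) such that ∫_0^2/3 u'(x) v'(x) dx = ∫_0^2/3 f v dx + 2·v(0) for all v ∈ V (Neumann data are natural BCs: they enter the RHS as boundary terms).
Substituting f(x) = cos(9*π*x/2) - 3, the right-hand side is ∫_0^2/3 (cos(9*π*x/2) - 3) v dx + 2·v(0).
Compatibility check (pure Neumann): taking v ≡ 1 ∈ V gives 0 = ∫_0^2/3 f dx + (0) − (-2), i.e. ∫_0^2/3 f dx must equal u'(0) − u'(2/3) = -2. Indeed ∫_0^2/3 (cos(9*π*x/2) - 3) dx = -2, so the data are compatible. The solution is then unique only up to an additive constant (fix it e.g. by requiring ∫_0^2/3 u dx = 0).


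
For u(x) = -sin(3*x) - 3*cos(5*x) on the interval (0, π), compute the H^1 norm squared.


||u||_{H^1(0,π)}^2 = 122*π

u'(x) = 15*sin(5*x) - 3*cos(3*x).
Expand u² and (u')² and integrate term by term on (0, π), using: for integers n ≥ 1, ∫_0^π sin²(nx) dx = ∫_0^π cos²(nx) dx = π/2; for n ≠ n', ∫_0^π sin(nx)sin(n'x) dx = ∫_0^π cos(nx)cos(n'x) dx = 0; and by product-to-sum, ∫_0^π sin(nx)cos(n'x) dx = ½∫_0^π [sin((n+n')x) + sin((n−n')x)] dx, which is 0 when n+n' is even and 2n/(n²−n'²) when n+n' is odd (it need not vanish on (0, π)).
  u² squared terms: (-1)²·∫sin(3x)² dx = 1·π/2 = π/2;  (-3)²·∫cos(5x)² dx = 9·π/2 = 9*π/2.
  u² cross terms: 2·(-1)·(-3)·∫sin(3x)·cos(5x) dx = 6·(0) = 0.
  So ∫_0^π u² dx = π/2 + 9*π/2 + 0 = 5*π.
  (u')² squared terms: (-3)²·∫cos(3x)² dx = 9·π/2 = 9*π/2;  (15)²·∫sin(5x)² dx = 225·π/2 = 225*π/2.
  (u')² cross terms: 2·(-3)·(15)·∫cos(3x)·sin(5x) dx = -90·(0) = 0.
  So ∫_0^π (u')² dx = 9*π/2 + 225*π/2 + 0 = 117*π.
||u||_{H^1}^2 = (5*π) + (117*π) = 122*π.


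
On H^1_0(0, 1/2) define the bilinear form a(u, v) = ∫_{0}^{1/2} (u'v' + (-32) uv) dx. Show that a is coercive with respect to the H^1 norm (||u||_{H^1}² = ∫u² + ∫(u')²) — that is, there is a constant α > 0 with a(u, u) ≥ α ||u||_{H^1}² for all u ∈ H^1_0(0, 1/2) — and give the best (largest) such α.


α = 4*(-8 + π^2)/(1 + 4*π^2)

Coercivity of a(·,·) on H^1_0(0, 1/2) means a(u, u) ≥ α ||u||_{H^1}² for every u ∈ H^1_0.
The interval has length L = 1/2, and Poincaré/coercivity depend only on L. Here a(u, u) = ∫(u')² + (-32)·∫u².
Here c = -32 < 0 with |c| < (π/L)² = 4*π^2, so coercivity still holds. The condition a(u,u) ≥ α||u||_{H^1}² reads (1−α)∫(u')² ≥ (α−c)∫u². Any admissible α is ≤ 1 (rapidly oscillating u have ∫u²/∫(u')² → 0), and α = 1 would force 0 ≥ (1−c)∫u², impossible since c < 1; so 1−α > 0. By the sharp Poincaré inequality on H^1_0 of an interval of length L, ∫(u')² ≥ (π/L)²∫u² with equality for the first sine mode sin(π(x−x₀)/L) (x₀ the left endpoint), so the inequality holds for all u iff (1−α)(π/L)² ≥ α − c, i.e. α ≤ ((π/L)² + c)/((π/L)² + 1) = (1 + c(L/π)²)/(1 + (L/π)²). (Direct route, valid since c ≤ 0: Poincaré gives c∫u² ≥ c(L/π)²∫(u')², so a(u,u) ≥ (1 + c(L/π)²)∫(u')², while ||u||_{H^1}² ≤ (1 + (L/π)²)∫(u')²; dividing yields the same α.) With (π/L)² = 4*π^2 and c = -32, the largest admissible constant is α = ((π/L)² + c)/((π/L)² + 1).
Simplifying, α = 4*(-8 + π^2)/(1 + 4*π^2).


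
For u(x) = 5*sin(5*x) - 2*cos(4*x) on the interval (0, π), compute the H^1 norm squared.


||u||_{H^1(0,π)}^2 = -3400/9 + 359*π

u'(x) = 8*sin(4*x) + 25*cos(5*x).
Expand u² and (u')² and integrate term by term on (0, π), using: for integers n ≥ 1, ∫_0^π sin²(nx) dx = ∫_0^π cos²(nx) dx = π/2; for n ≠ n', ∫_0^π sin(nx)sin(n'x) dx = ∫_0^π cos(nx)cos(n'x) dx = 0; and by product-to-sum, ∫_0^π sin(nx)cos(n'x) dx = ½∫_0^π [sin((n+n')x) + sin((n−n')x)] dx, which is 0 when n+n' is even and 2n/(n²−n'²) when n+n' is odd (it need not vanish on (0, π)).
  u² squared terms: (-2)²·∫cos(4x)² dx = 4·π/2 = 2*π;  (5)²·∫sin(5x)² dx = 25·π/2 = 25*π/2.
  u² cross terms: 2·(-2)·(5)·∫cos(4x)·sin(5x) dx = -20·(10/9) = -200/9.
  So ∫_0^π u² dx = 2*π + 25*π/2 − 200/9 = -200/9 + 29*π/2.
  (u')² squared terms: (8)²·∫sin(4x)² dx = 64·π/2 = 32*π;  (25)²·∫cos(5x)² dx = 625·π/2 = 625*π/2.
  (u')² cross terms: 2·(8)·(25)·∫sin(4x)·cos(5x) dx = 400·(-8/9) = -3200/9.
  So ∫_0^π (u')² dx = 32*π + 625*π/2 − 3200/9 = -3200/9 + 689*π/2.
||u||_{H^1}^2 = (-200/9 + 29*π/2) + (-3200/9 + 689*π/2) = -3400/9 + 359*π.


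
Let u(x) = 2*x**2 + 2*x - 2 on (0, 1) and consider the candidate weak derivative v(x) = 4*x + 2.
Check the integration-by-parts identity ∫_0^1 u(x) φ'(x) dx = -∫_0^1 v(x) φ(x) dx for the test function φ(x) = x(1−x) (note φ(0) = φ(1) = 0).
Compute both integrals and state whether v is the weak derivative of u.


LHS = -2/3, RHS = -2/3. Yes, v = u' weakly.

u(x) = 2*x**2 + 2*x - 2, classical derivative u'(x) = 4*x + 2.
φ(x) = x(1−x), so φ'(x) = 1 - 2*x.
Note φ(0) = φ(1) = 0, so the boundary term u·φ vanishes.
LHS = ∫_0^1 u(x) φ'(x) dx = ∫_0^1 (-4*x^3 - 2*x^2 + 6*x - 2) dx. Term by term:
  ∫_0^1 -4*x^3 dx = -1;  ∫_0^1 -2*x^2 dx = -2/3;  ∫_0^1 6*x dx = 3;
  ∫_0^1 -2 dx = -2.
Sum: -1 − 2/3 + 3 − 2 = -2/3.
So LHS = -2/3.
∫_0^1 v(x) φ(x) dx = ∫_0^1 (-4*x^3 + 2*x^2 + 2*x) dx. Term by term:
  ∫_0^1 -4*x^3 dx = -1;  ∫_0^1 2*x^2 dx = 2/3;  ∫_0^1 2*x dx = 1.
Sum: -1 + 2/3 + 1 = 2/3.
So RHS = -∫_0^1 v(x) φ(x) dx = -2/3.
LHS = RHS, so the identity holds for this test φ.
Moreover u is smooth here and v(x) = u'(x) = 4*x + 2 pointwise, so the identity holds for every test function. Hence v is the weak derivative of u.


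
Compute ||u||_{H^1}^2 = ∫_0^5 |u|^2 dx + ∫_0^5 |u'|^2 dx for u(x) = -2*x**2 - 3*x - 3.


||u||_{H^1}^2 = 19595/3

The H^1 norm (squared) on an interval (0, L) is
  ||u||_{H^1}^2 = ∫_0^L u(x)^2 dx + ∫_0^L u'(x)^2 dx.
Compute u'(x) = -4*x - 3.
Then u(x)^2 = 4*x**4 + 12*x**3 + 21*x**2 + 18*x + 9 and u'(x)^2 = 16*x**2 + 24*x + 9.
Integrate each monomial from 0 to 5 using ∫_0^5 c·x^n dx = c·5^(n+1)/(n+1):
  ∫_0^5 u(x)^2 dx = ∫_0^5 (4*x^4 + 12*x^3 + 21*x^2 + 18*x + 9) dx. Term by term:
    ∫_0^5 4*x^4 dx = 2500;  ∫_0^5 12*x^3 dx = 1875;  ∫_0^5 21*x^2 dx = 875;
    ∫_0^5 18*x dx = 225;  ∫_0^5 9 dx = 45.
  Sum: 2500 + 1875 + 875 + 225 + 45 = 5520.
  ∫_0^5 u'(x)^2 dx = ∫_0^5 (16*x^2 + 24*x + 9) dx. Term by term:
    ∫_0^5 16*x^2 dx = 2000/3;  ∫_0^5 24*x dx = 300;  ∫_0^5 9 dx = 45.
  Sum: 2000/3 + 300 + 45 = 3035/3.
Adding: ||u||_{H^1}^2 = 5520 + 3035/3 = 19595/3.


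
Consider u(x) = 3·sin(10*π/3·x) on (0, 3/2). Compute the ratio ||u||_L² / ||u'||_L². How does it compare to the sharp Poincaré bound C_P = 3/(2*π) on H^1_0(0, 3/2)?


||u||_L² / ||u'||_L² = 3/(10*π) < C_P = 3/(2*π).

u(x) = 3·sin(10*π/3·x), so u'(x) = 10*π*cos(10*π*x/3).
Writing u(x) = A·sin(kπx/L) with A = 3 and k = 5, use ∫_0^L sin²(kπx/L) dx = L/2 and ∫_0^L cos²(kπx/L) dx = L/2.
u² = 9·sin²(10*π/3·x) and (u')² = 100*π^2·cos²(10*π/3·x), and each of sin², cos² integrates to L/2 = 3/4 over (0, 3/2).
∫_0^3/2 u² dx = 27/4, so ||u||_L² = 3*sqrt(3)/2.
∫_0^3/2 (u')² dx = 75*π^2, so ||u'||_L² = 5*sqrt(3)*π.
Ratio ||u||_L² / ||u'||_L² = 3/(10*π).
Sharp Poincaré constant on H^1_0(0, 3/2) is C_P = L/π = 3/(2*π), achieved by sin(2*π/3·x).
This is the k = 5 harmonic; the ratio L/(kπ) is strictly less than C_P = L/π, consistent with the sharp inequality ||u||_L² ≤ C_P ||u'||_L².


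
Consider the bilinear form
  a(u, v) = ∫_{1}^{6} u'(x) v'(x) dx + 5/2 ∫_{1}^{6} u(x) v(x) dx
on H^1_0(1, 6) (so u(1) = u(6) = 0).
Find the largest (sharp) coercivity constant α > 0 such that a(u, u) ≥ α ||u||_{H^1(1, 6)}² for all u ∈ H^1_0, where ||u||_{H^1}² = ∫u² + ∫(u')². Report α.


α = 1

Coercivity of a(·,·) on H^1_0(1, 6) means a(u, u) ≥ α ||u||_{H^1}² for every u ∈ H^1_0.
The interval has length L = 5, and Poincaré/coercivity depend only on L. Here a(u, u) = ∫(u')² + (5/2)·∫u².
Here c = 5/2 ≥ 1, so a(u,u) = ∫(u')² + c∫u² ≥ ∫(u')² + ∫u² = ||u||_{H^1}², i.e. α = 1 works. No larger α is possible: a(u,u) ≥ α||u||_{H^1}² means (1−α)∫(u')² ≥ (α−c)∫u², and for the modes u_n = sin(nπ(x−x₀)/L) (x₀ the left endpoint) one has ∫u_n²/∫(u_n')² = (L/(nπ))² → 0, so a(u_n,u_n)/||u_n||_{H^1}² → 1. Hence the optimal constant is α = 1.
Therefore α = 1.


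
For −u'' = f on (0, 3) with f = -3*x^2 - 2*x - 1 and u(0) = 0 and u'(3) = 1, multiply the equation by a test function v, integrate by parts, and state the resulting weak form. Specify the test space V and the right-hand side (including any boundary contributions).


V = {v ∈ H^1(0, 3) : v(0) = 0} (test functions vanish at x = 0 where u is specified); weak form: ∫_0^3 u'v' dx = ∫_0^3 (-3*x^2 - 2*x - 1) v dx + v(3) for all v ∈ V.

Multiply both sides by a test function v and integrate from 0 to 3:
  ∫_0^3 −u''(x) v(x) dx = ∫_0^3 f(x) v(x) dx.
Integrate the LHS by parts once:
  ∫_0^3 −u'' v dx = −[u'(x) v(x)]_0^3 + ∫_0^3 u'(x) v'(x) dx.
Thus ∫_0^3 u'(x) v'(x) dx = ∫_0^3 f(x) v(x) dx + [u'(x) v(x)]_0^3.
Choose V so that boundary terms are either known or forced to vanish.
Mixed BC: u(0) = 0 (Dirichlet) and u'(3) = 1 (Neumann). Define V = {v ∈ H^1(0, 3) : v(0) = 0}. Then [u' v]_0^3 = u'(3)·v(3) − u'(0)·0 = v(3).
Weak formulation: find u (satisfying any essential BC) such that ∫_0^3 u'(x) v'(x) dx = ∫_0^3 f v dx + v(3) for all v ∈ V (Dirichlet at 0 absorbed into V; Neumann datum at x = 3 contributes the boundary term).
Substituting f(x) = -3*x^2 - 2*x - 1, the right-hand side is ∫_0^3 (-3*x^2 - 2*x - 1) v dx + v(3).


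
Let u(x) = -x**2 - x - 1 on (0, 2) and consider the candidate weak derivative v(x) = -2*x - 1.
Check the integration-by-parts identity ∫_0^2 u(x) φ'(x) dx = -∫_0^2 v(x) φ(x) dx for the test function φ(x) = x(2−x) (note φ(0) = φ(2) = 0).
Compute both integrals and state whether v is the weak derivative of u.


LHS = 4, RHS = 4. Yes, v = u' weakly.

u(x) = -x**2 - x - 1, classical derivative u'(x) = -2*x - 1.
φ(x) = x(2−x), so φ'(x) = 2 - 2*x.
Note φ(0) = φ(2) = 0, so the boundary term u·φ vanishes.
LHS = ∫_0^2 u(x) φ'(x) dx = ∫_0^2 (2*x^3 - 2) dx. Term by term:
  ∫_0^2 2*x^3 dx = 8;  ∫_0^2 -2 dx = -4.
Sum: 8 − 4 = 4.
So LHS = 4.
∫_0^2 v(x) φ(x) dx = ∫_0^2 (2*x^3 - 3*x^2 - 2*x) dx. Term by term:
  ∫_0^2 2*x^3 dx = 8;  ∫_0^2 -3*x^2 dx = -8;  ∫_0^2 -2*x dx = -4.
Sum: 8 − 8 − 4 = -4.
So RHS = -∫_0^2 v(x) φ(x) dx = 4.
LHS = RHS, so the identity holds for this test φ.
Moreover u is smooth here and v(x) = u'(x) = -2*x - 1 pointwise, so the identity holds for every test function. Hence v is the weak derivative of u.


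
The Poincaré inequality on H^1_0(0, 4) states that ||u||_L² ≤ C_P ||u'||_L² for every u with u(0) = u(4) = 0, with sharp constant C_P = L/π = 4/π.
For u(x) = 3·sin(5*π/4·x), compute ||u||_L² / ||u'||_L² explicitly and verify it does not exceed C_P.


||u||_L² / ||u'||_L² = 4/(5*π) < C_P = 4/π.

u(x) = 3·sin(5*π/4·x), so u'(x) = 15*π*cos(5*π*x/4)/4.
Writing u(x) = A·sin(kπx/L) with A = 3 and k = 5, use ∫_0^L sin²(kπx/L) dx = L/2 and ∫_0^L cos²(kπx/L) dx = L/2.
u² = 9·sin²(5*π/4·x) and (u')² = 225*π^2/16·cos²(5*π/4·x), and each of sin², cos² integrates to L/2 = 2 over (0, 4).
∫_0^4 u² dx = 18, so ||u||_L² = 3*sqrt(2).
∫_0^4 (u')² dx = 225*π^2/8, so ||u'||_L² = 15*sqrt(2)*π/4.
Ratio ||u||_L² / ||u'||_L² = 4/(5*π).
Sharp Poincaré constant on H^1_0(0, 4) is C_P = L/π = 4/π, achieved by sin(π/4·x).
This is the k = 5 harmonic; the ratio L/(kπ) is strictly less than C_P = L/π, consistent with the sharp inequality ||u||_L² ≤ C_P ||u'||_L².


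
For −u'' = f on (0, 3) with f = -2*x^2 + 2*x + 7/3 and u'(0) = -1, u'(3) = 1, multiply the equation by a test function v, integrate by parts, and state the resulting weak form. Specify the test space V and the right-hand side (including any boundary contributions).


V = H^1(0, 3) (v unrestricted at boundary; u is determined up to an additive constant); weak form: ∫_0^3 u'v' dx = ∫_0^3 (-2*x^2 + 2*x + 7/3) v dx + v(3) + v(0) for all v ∈ V.

Multiply both sides by a test function v and integrate from 0 to 3:
  ∫_0^3 −u''(x) v(x) dx = ∫_0^3 f(x) v(x) dx.
Integrate the LHS by parts once:
  ∫_0^3 −u'' v dx = −[u'(x) v(x)]_0^3 + ∫_0^3 u'(x) v'(x) dx.
Thus ∫_0^3 u'(x) v'(x) dx = ∫_0^3 f(x) v(x) dx + [u'(x) v(x)]_0^3.
Choose V so that boundary terms are either known or forced to vanish.
u has inhomogeneous Neumann u'(0) = -1, u'(3) = 1. [u' v]_0^3 = (1)·v(3) − (-1)·v(0) = v(3) + v(0). Take V = H^1(0, 3); boundary term becomes part of RHS.
Weak formulation: find u (satisfying any essential BC) such that ∫_0^3 u'(x) v'(x) dx = ∫_0^3 f v dx + v(3) + v(0) for all v ∈ V (Neumann data are natural BCs: they enter the RHS as boundary terms).
Substituting f(x) = -2*x^2 + 2*x + 7/3, the right-hand side is ∫_0^3 (-2*x^2 + 2*x + 7/3) v dx + v(3) + v(0).
Compatibility check (pure Neumann): taking v ≡ 1 ∈ V gives 0 = ∫_0^3 f dx + (1) − (-1), i.e. ∫_0^3 f dx must equal u'(0) − u'(3) = -2. Indeed ∫_0^3 (-2*x^2 + 2*x + 7/3) dx = -2, so the data are compatible. The solution is then unique only up to an additive constant (fix it e.g. by requiring ∫_0^3 u dx = 0).
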